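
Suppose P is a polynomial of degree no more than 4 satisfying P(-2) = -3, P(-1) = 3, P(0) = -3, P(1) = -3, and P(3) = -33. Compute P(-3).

Write P(u) = au^4 + bu^3 + cu^2 + du + e. Substituting each data point gives a linear system:
  16a - 8b + 4c - 2d + e = -3
  a - b + c - d + e = 3
  e = -3
  a + b + c + d + e = -3
  81a + 27b + 9c + 3d + e = -33
Solving the system yields a = -1, b = 1, c = 4, d = -4, e = -3.
So P(u) = -u^4 + u^3 + 4u^2 - 4u - 3.
Then P(-3) = -63.

-63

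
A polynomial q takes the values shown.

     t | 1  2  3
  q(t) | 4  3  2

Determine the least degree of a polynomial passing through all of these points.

Forward differences of the values at t = 1, 2, 3:
  q  : 4  3  2
  Δ  : -1  -1
  Δ^2: 0
The first differences are constant (-1) and nonzero, while all higher differences vanish, so the minimal degree is 1.

1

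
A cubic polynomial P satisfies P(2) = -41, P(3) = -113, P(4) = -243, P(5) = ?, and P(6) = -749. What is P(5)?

The 4 known points determine the degree-3 polynomial uniquely.
Write P(t) = at^3 + bt^2 + ct + d. Substituting each data point gives a linear system:
  8a + 4b + 2c + d = -41
  27a + 9b + 3c + d = -113
  64a + 16b + 4c + d = -243
  216a + 36b + 6c + d = -749
Solving the system yields a = -3, b = -2, c = -5, d = 1.
So P(t) = -3t³ - 2t² - 5t + 1.
Then P(5) = -449.

-449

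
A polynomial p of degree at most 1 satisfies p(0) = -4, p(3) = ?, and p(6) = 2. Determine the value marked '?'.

The 2 known points determine the degree-1 polynomial uniquely.
Write p(x) = ax + b. Substituting each data point gives a linear system:
  b = -4
  6a + b = 2
Solving the system yields a = 1, b = -4.
So p(x) = x - 4.
Then p(3) = -1.

-1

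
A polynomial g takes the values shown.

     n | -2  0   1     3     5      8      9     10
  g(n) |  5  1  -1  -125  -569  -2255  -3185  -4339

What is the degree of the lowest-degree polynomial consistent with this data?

3

Divided differences on the nodes -2, 0, 1, 3, 5, 8, 9, 10:
  order 0: 5  1  -1  -125  -569  -2255  -3185  -4339
  order 1: -2  -2  -62  -222  -562  -930  -1154
  order 2: 0  -20  -40  -68  -92  -112
  order 3: -4  -4  -4  -4  -4
  order 4: 0  0  0  0
  order 5: 0  0  0
  order 6: 0  0
  order 7: 0
The order-3 divided differences are all -4 (nonzero) and every higher order vanishes, so the data lies on a polynomial of degree exactly 3.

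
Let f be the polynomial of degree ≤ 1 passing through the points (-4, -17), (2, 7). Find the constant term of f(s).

Write f(s) = as + b. Substituting each data point gives a linear system:
  -4a + b = -17
  2a + b = 7
Solving the system yields a = 4, b = -1.
So f(s) = 4s - 1.
The constant term is -1.

-1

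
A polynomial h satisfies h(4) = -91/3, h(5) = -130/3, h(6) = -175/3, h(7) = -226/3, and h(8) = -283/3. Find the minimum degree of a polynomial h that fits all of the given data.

2

Forward differences of the values at u = 4, 5, 6, 7, 8:
  h  : -91/3  -130/3  -175/3  -226/3  -283/3
  Δ  : -13  -15  -17  -19
  Δ^2: -2  -2  -2
  Δ^3: 0  0
  Δ^4: 0
The second differences are constant (-2) and nonzero, while all higher differences vanish, so the minimal degree is 2.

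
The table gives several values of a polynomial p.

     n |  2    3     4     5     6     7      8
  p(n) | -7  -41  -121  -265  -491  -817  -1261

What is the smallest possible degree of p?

3

Forward differences of the values at n = 2, 3, 4, 5, 6, 7, 8:
  p  : -7  -41  -121  -265  -491  -817  -1261
  Δ  : -34  -80  -144  -226  -326  -444
  Δ^2: -46  -64  -82  -100  -118
  Δ^3: -18  -18  -18  -18
  Δ^4: 0  0  0
  Δ^5: 0  0
  Δ^6: 0
The third differences are constant (-18) and nonzero, while all higher differences vanish, so the minimal degree is 3.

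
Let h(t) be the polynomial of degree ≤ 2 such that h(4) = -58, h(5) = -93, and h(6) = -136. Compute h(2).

-12

Write h(t) = at^2 + bt + c. Substituting each data point gives a linear system:
  16a + 4b + c = -58
  25a + 5b + c = -93
  36a + 6b + c = -136
Solving the system yields a = -4, b = 1, c = 2.
So h(t) = -4t² + t + 2.
Then h(2) = -12.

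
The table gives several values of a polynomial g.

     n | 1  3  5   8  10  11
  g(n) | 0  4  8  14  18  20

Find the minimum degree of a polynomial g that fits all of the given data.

Divided differences on the nodes 1, 3, 5, 8, 10, 11:
  order 0: 0  4  8  14  18  20
  order 1: 2  2  2  2  2
  order 2: 0  0  0  0
  order 3: 0  0  0
  order 4: 0  0
  order 5: 0
The order-1 divided differences are all 2 (nonzero) and every higher order vanishes, so the data lies on a polynomial of degree exactly 1.

1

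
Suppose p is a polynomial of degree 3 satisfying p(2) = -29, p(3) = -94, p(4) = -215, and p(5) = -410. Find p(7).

-1094

Forward differences of the values at x = 2, 3, 4, 5:
  p  : -29  -94  -215  -410
  Δ  : -65  -121  -195
  Δ^2: -56  -74
  Δ^3: -18
The third differences are constant, confirming degree 3.
Interpolating (Newton forward form) and evaluating at x = 7 gives p(7) = -1094.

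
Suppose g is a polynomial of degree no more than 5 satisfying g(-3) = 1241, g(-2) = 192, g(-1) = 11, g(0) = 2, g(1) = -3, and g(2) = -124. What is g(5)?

-11743

Write g(u) = au^5 + bu^4 + cu^3 + du^2 + eu + k. Substituting each data point gives a linear system:
  -243a + 81b - 27c + 9d - 3e + k = 1241
  -32a + 16b - 8c + 4d - 2e + k = 192
  -a + b - c + d - e + k = 11
  k = 2
  a + b + c + d + e + k = -3
  32a + 16b + 8c + 4d + 2e + k = -124
Solving the system yields a = -4, b = 2, c = -4, d = 0, e = 1, k = 2.
So g(u) = -4u^5 + 2u^4 - 4u^3 + u + 2.
Then g(5) = -11743.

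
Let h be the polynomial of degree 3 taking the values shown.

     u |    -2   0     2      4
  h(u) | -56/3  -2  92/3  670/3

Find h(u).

h(u) = 3u^3 + 2u^2 + (1/3)u - 2

Write h(u) = au^3 + bu^2 + cu + d. Substituting each data point gives a linear system:
  -8a + 4b - 2c + d = -56/3
  d = -2
  8a + 4b + 2c + d = 92/3
  64a + 16b + 4c + d = 670/3
Solving the system yields a = 3, b = 2, c = 1/3, d = -2.
So h(u) = 3u³ + 2u² + (1/3)u - 2.
Check: h(4) = 670/3. ✓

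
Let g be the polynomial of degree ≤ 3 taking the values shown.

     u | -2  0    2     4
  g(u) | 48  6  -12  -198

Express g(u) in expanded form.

Write g(u) = au^3 + bu^2 + cu + d. Substituting each data point gives a linear system:
  -8a + 4b - 2c + d = 48
  d = 6
  8a + 4b + 2c + d = -12
  64a + 16b + 4c + d = -198
Solving the system yields a = -4, b = 3, c = 1, d = 6.
So g(u) = -4u³ + 3u² + u + 6.
Check: g(4) = -198. ✓

g(u) = -4u^3 + 3u^2 + u + 6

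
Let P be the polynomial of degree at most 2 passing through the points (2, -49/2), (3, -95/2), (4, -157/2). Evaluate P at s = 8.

Write P(s) = as^2 + bs + c. Substituting each data point gives a linear system:
  4a + 2b + c = -49/2
  9a + 3b + c = -95/2
  16a + 4b + c = -157/2
Solving the system yields a = -4, b = -3, c = -5/2.
So P(s) = -4s^2 - 3s - 5/2.
Then P(8) = -565/2.

-565/2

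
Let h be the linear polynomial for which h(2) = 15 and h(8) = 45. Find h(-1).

Using the Lagrange interpolation formula with nodes 2, 8:
  L_0(n) = (n - 8) / -6
  L_1(n) = (n - 2) / 6
Then h(n) = 15·L_0(n) + 45·L_1(n).
Expanding and collecting terms gives h(n) = 5n + 5.
Evaluating at n = -1: h(-1) = 0.

0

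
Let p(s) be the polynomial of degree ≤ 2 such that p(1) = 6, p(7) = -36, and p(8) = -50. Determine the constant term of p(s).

Write p(s) = as^2 + bs + c. Substituting each data point gives a linear system:
  a + b + c = 6
  49a + 7b + c = -36
  64a + 8b + c = -50
Solving the system yields a = -1, b = 1, c = 6.
So p(s) = -s² + s + 6.
The constant term is 6.

6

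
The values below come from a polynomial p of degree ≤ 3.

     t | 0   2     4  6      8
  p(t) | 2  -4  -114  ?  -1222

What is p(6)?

-472

The 4 known points determine the degree-3 polynomial uniquely.
Write p(t) = at^3 + bt^2 + ct + d. Substituting each data point gives a linear system:
  d = 2
  8a + 4b + 2c + d = -4
  64a + 16b + 4c + d = -114
  512a + 64b + 8c + d = -1222
Solving the system yields a = -3, b = 5, c = -1, d = 2.
So p(t) = -3t^3 + 5t^2 - t + 2.
Then p(6) = -472.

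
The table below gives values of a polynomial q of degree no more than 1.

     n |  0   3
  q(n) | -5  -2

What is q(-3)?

-8

Using the Lagrange interpolation formula with nodes 0, 3:
  L_0(n) = (n - 3) / -3
  L_1(n) = n / 3
Then q(n) = -5·L_0(n) - 2·L_1(n).
Expanding and collecting terms gives q(n) = n - 5.
Evaluating at n = -3: q(-3) = -8.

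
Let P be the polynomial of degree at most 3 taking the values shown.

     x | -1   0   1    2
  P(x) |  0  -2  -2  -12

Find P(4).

Forward differences of the values at x = -1, 0, 1, 2:
  P  : 0  -2  -2  -12
  Δ  : -2  0  -10
  Δ^2: 2  -10
  Δ^3: -12
The third differences are constant, confirming degree 3.
Interpolating (Newton forward form) and evaluating at x = 4 gives P(4) = -110.

-110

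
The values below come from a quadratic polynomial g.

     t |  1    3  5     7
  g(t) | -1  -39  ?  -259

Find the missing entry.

-125

On equispaced nodes a degree-2 polynomial has vanishing third forward difference, so
  - g(1) + 3·g(3) - 3·g(5) + g(7) = 0.
Substituting the known values and solving for g(5):
  -3·g(5) = 375
  g(5) = -125.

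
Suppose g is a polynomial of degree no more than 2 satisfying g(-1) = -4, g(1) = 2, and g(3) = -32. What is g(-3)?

-50

Write g(s) = as^2 + bs + c. Substituting each data point gives a linear system:
  a - b + c = -4
  a + b + c = 2
  9a + 3b + c = -32
Solving the system yields a = -5, b = 3, c = 4.
So g(s) = -5s^2 + 3s + 4.
Then g(-3) = -50.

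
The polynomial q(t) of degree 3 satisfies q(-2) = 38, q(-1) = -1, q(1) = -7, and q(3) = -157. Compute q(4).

Using the Lagrange interpolation formula with nodes -2, -1, 1, 3:
  L_0(t) = (t + 1)(t - 1)(t - 3) / -15
  L_1(t) = (t + 2)(t - 1)(t - 3) / 8
  L_2(t) = (t + 2)(t + 1)(t - 3) / -12
  L_3(t) = (t + 2)(t + 1)(t - 1) / 40
Then q(t) = 38·L_0(t) - 1·L_1(t) - 7·L_2(t) - 157·L_3(t).
Expanding and collecting terms gives q(t) = -6t^3 + 3t - 4.
Evaluating at t = 4: q(4) = -376.

-376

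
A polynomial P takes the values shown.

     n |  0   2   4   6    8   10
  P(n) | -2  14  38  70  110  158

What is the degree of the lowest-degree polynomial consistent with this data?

Forward differences of the values at n = 0, 2, 4, 6, 8, 10:
  P  : -2  14  38  70  110  158
  Δ  : 16  24  32  40  48
  Δ^2: 8  8  8  8
  Δ^3: 0  0  0
  Δ^4: 0  0
  Δ^5: 0
The second differences are constant (8) and nonzero, while all higher differences vanish, so the minimal degree is 2.

2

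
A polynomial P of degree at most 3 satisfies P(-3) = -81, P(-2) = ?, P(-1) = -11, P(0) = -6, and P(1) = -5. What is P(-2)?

The 4 known points determine the degree-3 polynomial uniquely.
Write P(u) = au^3 + bu^2 + cu + d. Substituting each data point gives a linear system:
  -27a + 9b - 3c + d = -81
  -a + b - c + d = -11
  d = -6
  a + b + c + d = -5
Solving the system yields a = 2, b = -2, c = 1, d = -6.
So P(u) = 2u^3 - 2u^2 + u - 6.
Then P(-2) = -32.

-32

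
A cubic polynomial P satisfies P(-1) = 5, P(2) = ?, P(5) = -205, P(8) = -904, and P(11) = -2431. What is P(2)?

The 4 known points determine the degree-3 polynomial uniquely.
Write P(x) = ax^3 + bx^2 + cx + d. Substituting each data point gives a linear system:
  -a + b - c + d = 5
  125a + 25b + 5c + d = -205
  512a + 64b + 8c + d = -904
  1331a + 121b + 11c + d = -2431
Solving the system yields a = -2, b = 2, c = -1, d = 0.
So P(x) = -2x^3 + 2x^2 - x.
Then P(2) = -10.

-10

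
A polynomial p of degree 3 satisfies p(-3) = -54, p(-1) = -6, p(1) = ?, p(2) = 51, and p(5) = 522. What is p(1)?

The 4 known points determine the degree-3 polynomial uniquely.
Write p(u) = au^3 + bu^2 + cu + d. Substituting each data point gives a linear system:
  -27a + 9b - 3c + d = -54
  -a + b - c + d = -6
  8a + 4b + 2c + d = 51
  125a + 25b + 5c + d = 522
Solving the system yields a = 3, b = 5, c = 5, d = -3.
So p(u) = 3u^3 + 5u^2 + 5u - 3.
Then p(1) = 10.

10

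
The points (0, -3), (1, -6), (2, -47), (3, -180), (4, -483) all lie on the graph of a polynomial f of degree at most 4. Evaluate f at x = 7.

-3552

Write f(x) = ax^4 + bx^3 + cx^2 + dx + e. Substituting each data point gives a linear system:
  e = -3
  a + b + c + d + e = -6
  16a + 8b + 4c + 2d + e = -47
  81a + 27b + 9c + 3d + e = -180
  256a + 64b + 16c + 4d + e = -483
Solving the system yields a = -1, b = -3, c = -3, d = 4, e = -3.
So f(x) = -x⁴ - 3x³ - 3x² + 4x - 3.
Then f(7) = -3552.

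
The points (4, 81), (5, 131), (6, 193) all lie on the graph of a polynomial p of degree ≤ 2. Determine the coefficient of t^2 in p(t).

6

Write p(t) = at^2 + bt + c. Substituting each data point gives a linear system:
  16a + 4b + c = 81
  25a + 5b + c = 131
  36a + 6b + c = 193
Solving the system yields a = 6, b = -4, c = 1.
So p(t) = 6t^2 - 4t + 1.
The leading coefficient is 6.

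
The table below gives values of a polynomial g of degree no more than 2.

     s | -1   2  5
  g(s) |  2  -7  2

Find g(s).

Write g(s) = as^2 + bs + c. Substituting each data point gives a linear system:
  a - b + c = 2
  4a + 2b + c = -7
  25a + 5b + c = 2
Solving the system yields a = 1, b = -4, c = -3.
So g(s) = s² - 4s - 3.
Check: g(5) = 2. ✓

g(s) = s^2 - 4s - 3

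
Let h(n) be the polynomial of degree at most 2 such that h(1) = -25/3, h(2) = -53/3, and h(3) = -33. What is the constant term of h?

-5

Write h(n) = an^2 + bn + c. Substituting each data point gives a linear system:
  a + b + c = -25/3
  4a + 2b + c = -53/3
  9a + 3b + c = -33
Solving the system yields a = -3, b = -1/3, c = -5.
So h(n) = -3n² - (1/3)n - 5.
The constant term is -5.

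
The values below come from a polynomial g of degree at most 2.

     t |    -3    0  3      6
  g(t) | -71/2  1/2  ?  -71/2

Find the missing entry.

The 3 known points determine the degree-2 polynomial uniquely.
Write g(t) = at^2 + bt + c. Substituting each data point gives a linear system:
  9a - 3b + c = -71/2
  c = 1/2
  36a + 6b + c = -71/2
Solving the system yields a = -2, b = 6, c = 1/2.
So g(t) = -2t² + 6t + 1/2.
Then g(3) = 1/2.

1/2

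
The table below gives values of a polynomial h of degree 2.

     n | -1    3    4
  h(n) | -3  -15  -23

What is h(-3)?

Using the Lagrange interpolation formula with nodes -1, 3, 4:
  L_0(n) = (n - 3)(n - 4) / 20
  L_1(n) = (n + 1)(n - 4) / -4
  L_2(n) = (n + 1)(n - 3) / 5
Then h(n) = -3·L_0(n) - 15·L_1(n) - 23·L_2(n).
Expanding and collecting terms gives h(n) = -n^2 - n - 3.
Evaluating at n = -3: h(-3) = -9.

-9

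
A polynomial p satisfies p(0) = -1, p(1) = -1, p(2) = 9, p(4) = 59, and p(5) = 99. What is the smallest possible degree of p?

Divided differences on the nodes 0, 1, 2, 4, 5:
  order 0: -1  -1  9  59  99
  order 1: 0  10  25  40
  order 2: 5  5  5
  order 3: 0  0
  order 4: 0
The order-2 divided differences are all 5 (nonzero) and every higher order vanishes, so the data lies on a polynomial of degree exactly 2.

2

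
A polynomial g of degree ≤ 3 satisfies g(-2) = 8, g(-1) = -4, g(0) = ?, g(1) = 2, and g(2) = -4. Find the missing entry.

-2

On equispaced nodes a degree-3 polynomial has vanishing fourth forward difference, so
  g(-2) - 4·g(-1) + 6·g(0) - 4·g(1) + g(2) = 0.
Substituting the known values and solving for g(0):
  6·g(0) = -12
  g(0) = -2.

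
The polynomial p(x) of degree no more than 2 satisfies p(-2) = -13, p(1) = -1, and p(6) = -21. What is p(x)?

p(x) = -x^2 + 3x - 3

Write p(x) = ax^2 + bx + c. Substituting each data point gives a linear system:
  4a - 2b + c = -13
  a + b + c = -1
  36a + 6b + c = -21
Solving the system yields a = -1, b = 3, c = -3.
So p(x) = -x² + 3x - 3.
Check: p(-2) = -13. ✓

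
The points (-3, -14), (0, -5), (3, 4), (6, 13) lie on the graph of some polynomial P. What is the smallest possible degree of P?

1

Forward differences of the values at n = -3, 0, 3, 6:
  P  : -14  -5  4  13
  Δ  : 9  9  9
  Δ^2: 0  0
  Δ^3: 0
The first differences are constant (9) and nonzero, while all higher differences vanish, so the minimal degree is 1.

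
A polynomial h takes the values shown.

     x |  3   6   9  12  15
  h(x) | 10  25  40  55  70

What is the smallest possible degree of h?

Forward differences of the values at x = 3, 6, 9, 12, 15:
  h  : 10  25  40  55  70
  Δ  : 15  15  15  15
  Δ^2: 0  0  0
  Δ^3: 0  0
  Δ^4: 0
The first differences are constant (15) and nonzero, while all higher differences vanish, so the minimal degree is 1.

1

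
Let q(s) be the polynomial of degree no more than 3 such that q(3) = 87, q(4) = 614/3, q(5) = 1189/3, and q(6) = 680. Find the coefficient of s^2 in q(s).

Write q(s) = as^3 + bs^2 + cs + d. Substituting each data point gives a linear system:
  27a + 9b + 3c + d = 87
  64a + 16b + 4c + d = 614/3
  125a + 25b + 5c + d = 1189/3
  216a + 36b + 6c + d = 680
Solving the system yields a = 3, b = 1, c = -1/3, d = -2.
So q(s) = 3s^3 + s^2 - (1/3)s - 2.
The coefficient of s^2 is 1.

1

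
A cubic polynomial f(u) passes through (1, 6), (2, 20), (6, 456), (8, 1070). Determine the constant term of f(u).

Write f(u) = au^3 + bu^2 + cu + d. Substituting each data point gives a linear system:
  a + b + c + d = 6
  8a + 4b + 2c + d = 20
  216a + 36b + 6c + d = 456
  512a + 64b + 8c + d = 1070
Solving the system yields a = 2, b = 1, c = -3, d = 6.
So f(u) = 2u^3 + u^2 - 3u + 6.
The constant term is 6.

6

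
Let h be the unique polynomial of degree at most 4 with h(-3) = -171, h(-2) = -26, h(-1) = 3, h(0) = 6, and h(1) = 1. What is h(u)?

Write h(u) = au^4 + bu^3 + cu^2 + du + e. Substituting each data point gives a linear system:
  81a - 27b + 9c - 3d + e = -171
  16a - 8b + 4c - 2d + e = -26
  a - b + c - d + e = 3
  e = 6
  a + b + c + d + e = 1
Solving the system yields a = -3, b = -3, c = -1, d = 2, e = 6.
So h(u) = -3u^4 - 3u^3 - u^2 + 2u + 6.
Check: h(1) = 1. ✓

h(u) = -3u^4 - 3u^3 - u^2 + 2u + 6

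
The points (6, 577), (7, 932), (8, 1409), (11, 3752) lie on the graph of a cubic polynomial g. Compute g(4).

Write g(s) = as^3 + bs^2 + cs + d. Substituting each data point gives a linear system:
  216a + 36b + 6c + d = 577
  343a + 49b + 7c + d = 932
  512a + 64b + 8c + d = 1409
  1331a + 121b + 11c + d = 3752
Solving the system yields a = 3, b = -2, c = 0, d = 1.
So g(s) = 3s³ - 2s² + 1.
Then g(4) = 161.

161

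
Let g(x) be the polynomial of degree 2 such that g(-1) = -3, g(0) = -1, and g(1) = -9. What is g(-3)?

-37

Write g(x) = ax^2 + bx + c. Substituting each data point gives a linear system:
  a - b + c = -3
  c = -1
  a + b + c = -9
Solving the system yields a = -5, b = -3, c = -1.
So g(x) = -5x^2 - 3x - 1.
Then g(-3) = -37.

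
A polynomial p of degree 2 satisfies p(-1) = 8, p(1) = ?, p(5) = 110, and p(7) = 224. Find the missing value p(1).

2

The 3 known points determine the degree-2 polynomial uniquely.
Write p(t) = at^2 + bt + c. Substituting each data point gives a linear system:
  a - b + c = 8
  25a + 5b + c = 110
  49a + 7b + c = 224
Solving the system yields a = 5, b = -3, c = 0.
So p(t) = 5t^2 - 3t.
Then p(1) = 2.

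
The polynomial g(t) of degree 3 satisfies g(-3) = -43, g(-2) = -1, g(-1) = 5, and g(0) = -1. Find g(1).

5

Write g(t) = at^3 + bt^2 + ct + d. Substituting each data point gives a linear system:
  -27a + 9b - 3c + d = -43
  -8a + 4b - 2c + d = -1
  -a + b - c + d = 5
  d = -1
Solving the system yields a = 4, b = 6, c = -4, d = -1.
So g(t) = 4t³ + 6t² - 4t - 1.
Then g(1) = 5.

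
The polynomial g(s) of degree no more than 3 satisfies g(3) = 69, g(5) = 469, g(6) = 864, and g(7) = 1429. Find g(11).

Write g(s) = as^3 + bs^2 + cs + d. Substituting each data point gives a linear system:
  27a + 9b + 3c + d = 69
  125a + 25b + 5c + d = 469
  216a + 36b + 6c + d = 864
  343a + 49b + 7c + d = 1429
Solving the system yields a = 5, b = -5, c = -5, d = -6.
So g(s) = 5s^3 - 5s^2 - 5s - 6.
Then g(11) = 5989.

5989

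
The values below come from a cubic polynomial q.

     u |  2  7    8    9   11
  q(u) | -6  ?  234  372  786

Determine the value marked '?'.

The 4 known points determine the degree-3 polynomial uniquely.
Write q(u) = au^3 + bu^2 + cu + d. Substituting each data point gives a linear system:
  8a + 4b + 2c + d = -6
  512a + 64b + 8c + d = 234
  729a + 81b + 9c + d = 372
  1331a + 121b + 11c + d = 786
Solving the system yields a = 1, b = -5, c = 6, d = -6.
So q(u) = u^3 - 5u^2 + 6u - 6.
Then q(7) = 134.

134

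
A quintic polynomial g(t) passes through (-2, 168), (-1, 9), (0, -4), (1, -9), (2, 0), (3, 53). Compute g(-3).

Forward differences of the values at t = -2, -1, 0, 1, 2, 3:
  g  : 168  9  -4  -9  0  53
  Δ  : -159  -13  -5  9  53
  Δ^2: 146  8  14  44
  Δ^3: -138  6  30
  Δ^4: 144  24
  Δ^5: -120
The fifth differences are constant, confirming degree 5.
Interpolating (Newton forward form) and evaluating at t = -3 gives g(-3) = 875.

875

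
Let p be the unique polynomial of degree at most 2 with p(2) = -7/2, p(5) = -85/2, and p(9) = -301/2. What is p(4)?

-51/2

Using the Lagrange interpolation formula with nodes 2, 5, 9:
  L_0(x) = (x - 5)(x - 9) / 21
  L_1(x) = (x - 2)(x - 9) / -12
  L_2(x) = (x - 2)(x - 5) / 28
Then p(x) = -7/2·L_0(x) - 85/2·L_1(x) - 301/2·L_2(x).
Expanding and collecting terms gives p(x) = -2x² + x + 5/2.
Evaluating at x = 4: p(4) = -51/2.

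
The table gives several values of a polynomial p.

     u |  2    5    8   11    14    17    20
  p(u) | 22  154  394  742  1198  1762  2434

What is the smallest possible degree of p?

Forward differences of the values at u = 2, 5, 8, 11, 14, 17, 20:
  p  : 22  154  394  742  1198  1762  2434
  Δ  : 132  240  348  456  564  672
  Δ^2: 108  108  108  108  108
  Δ^3: 0  0  0  0
  Δ^4: 0  0  0
  Δ^5: 0  0
  Δ^6: 0
The second differences are constant (108) and nonzero, while all higher differences vanish, so the minimal degree is 2.

2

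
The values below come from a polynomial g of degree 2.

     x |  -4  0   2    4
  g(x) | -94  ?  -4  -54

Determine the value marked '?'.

The 3 known points determine the degree-2 polynomial uniquely.
Write g(x) = ax^2 + bx + c. Substituting each data point gives a linear system:
  16a - 4b + c = -94
  4a + 2b + c = -4
  16a + 4b + c = -54
Solving the system yields a = -5, b = 5, c = 6.
So g(x) = -5x² + 5x + 6.
Then g(0) = 6.

6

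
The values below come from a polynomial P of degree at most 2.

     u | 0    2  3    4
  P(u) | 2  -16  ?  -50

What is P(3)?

The 3 known points determine the degree-2 polynomial uniquely.
Write P(u) = au^2 + bu + c. Substituting each data point gives a linear system:
  c = 2
  4a + 2b + c = -16
  16a + 4b + c = -50
Solving the system yields a = -2, b = -5, c = 2.
So P(u) = -2u² - 5u + 2.
Then P(3) = -31.

-31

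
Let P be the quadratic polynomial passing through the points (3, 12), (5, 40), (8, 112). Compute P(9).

Using the Lagrange interpolation formula with nodes 3, 5, 8:
  L_0(s) = (s - 5)(s - 8) / 10
  L_1(s) = (s - 3)(s - 8) / -6
  L_2(s) = (s - 3)(s - 5) / 15
Then P(s) = 12·L_0(s) + 40·L_1(s) + 112·L_2(s).
Expanding and collecting terms gives P(s) = 2s^2 - 2s.
Evaluating at s = 9: P(9) = 144.

144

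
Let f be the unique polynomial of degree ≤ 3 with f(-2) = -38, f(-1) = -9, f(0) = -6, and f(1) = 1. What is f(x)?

Write f(x) = ax^3 + bx^2 + cx + d. Substituting each data point gives a linear system:
  -8a + 4b - 2c + d = -38
  -a + b - c + d = -9
  d = -6
  a + b + c + d = 1
Solving the system yields a = 5, b = 2, c = 0, d = -6.
So f(x) = 5x^3 + 2x^2 - 6.
Check: f(-1) = -9. ✓

f(x) = 5x^3 + 2x^2 - 6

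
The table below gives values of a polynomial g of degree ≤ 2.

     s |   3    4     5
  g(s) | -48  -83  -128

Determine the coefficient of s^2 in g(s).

Write g(s) = as^2 + bs + c. Substituting each data point gives a linear system:
  9a + 3b + c = -48
  16a + 4b + c = -83
  25a + 5b + c = -128
Solving the system yields a = -5, b = 0, c = -3.
So g(s) = -5s^2 - 3.
The leading coefficient is -5.

-5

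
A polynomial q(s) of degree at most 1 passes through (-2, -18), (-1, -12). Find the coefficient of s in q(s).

6

Write q(s) = as + b. Substituting each data point gives a linear system:
  -2a + b = -18
  -a + b = -12
Solving the system yields a = 6, b = -6.
So q(s) = 6s - 6.
The leading coefficient is 6.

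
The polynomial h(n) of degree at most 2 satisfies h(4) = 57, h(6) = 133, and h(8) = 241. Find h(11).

Forward differences of the values at n = 4, 6, 8:
  h  : 57  133  241
  Δ  : 76  108
  Δ^2: 32
The second differences are constant, confirming degree 2.
Interpolating (Newton forward form) and evaluating at n = 11 gives h(11) = 463.

463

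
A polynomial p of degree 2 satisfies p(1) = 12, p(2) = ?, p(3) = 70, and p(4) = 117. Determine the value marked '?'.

The 3 known points determine the degree-2 polynomial uniquely.
Write p(n) = an^2 + bn + c. Substituting each data point gives a linear system:
  a + b + c = 12
  9a + 3b + c = 70
  16a + 4b + c = 117
Solving the system yields a = 6, b = 5, c = 1.
So p(n) = 6n^2 + 5n + 1.
Then p(2) = 35.

35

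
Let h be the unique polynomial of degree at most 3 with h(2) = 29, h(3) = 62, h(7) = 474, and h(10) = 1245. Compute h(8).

677

Write h(s) = as^3 + bs^2 + cs + d. Substituting each data point gives a linear system:
  8a + 4b + 2c + d = 29
  27a + 9b + 3c + d = 62
  343a + 49b + 7c + d = 474
  1000a + 100b + 10c + d = 1245
Solving the system yields a = 1, b = 2, c = 4, d = 5.
So h(s) = s^3 + 2s^2 + 4s + 5.
Then h(8) = 677.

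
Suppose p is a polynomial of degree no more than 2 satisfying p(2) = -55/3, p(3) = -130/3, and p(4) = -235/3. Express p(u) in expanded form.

Write p(u) = au^2 + bu + c. Substituting each data point gives a linear system:
  4a + 2b + c = -55/3
  9a + 3b + c = -130/3
  16a + 4b + c = -235/3
Solving the system yields a = -5, b = 0, c = 5/3.
So p(u) = -5u^2 + 5/3.
Check: p(4) = -235/3. ✓

p(u) = -5u^2 + 5/3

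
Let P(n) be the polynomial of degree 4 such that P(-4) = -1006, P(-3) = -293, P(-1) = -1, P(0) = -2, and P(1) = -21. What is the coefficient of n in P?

Write P(n) = an^4 + bn^3 + cn^2 + dn + e. Substituting each data point gives a linear system:
  256a - 64b + 16c - 4d + e = -1006
  81a - 27b + 9c - 3d + e = -293
  a - b + c - d + e = -1
  e = -2
  a + b + c + d + e = -21
Solving the system yields a = -5, b = -5, c = -4, d = -5, e = -2.
So P(n) = -5n⁴ - 5n³ - 4n² - 5n - 2.
The coefficient of n is -5.

-5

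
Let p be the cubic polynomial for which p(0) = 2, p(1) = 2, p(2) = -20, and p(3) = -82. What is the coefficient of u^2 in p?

-2

Write p(u) = au^3 + bu^2 + cu + d. Substituting each data point gives a linear system:
  d = 2
  a + b + c + d = 2
  8a + 4b + 2c + d = -20
  27a + 9b + 3c + d = -82
Solving the system yields a = -3, b = -2, c = 5, d = 2.
So p(u) = -3u^3 - 2u^2 + 5u + 2.
The coefficient of u^2 is -2.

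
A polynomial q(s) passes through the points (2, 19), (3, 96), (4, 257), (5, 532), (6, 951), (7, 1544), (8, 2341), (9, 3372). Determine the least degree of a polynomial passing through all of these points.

3

Forward differences of the values at s = 2, 3, 4, 5, 6, 7, 8, 9:
  q  : 19  96  257  532  951  1544  2341  3372
  Δ  : 77  161  275  419  593  797  1031
  Δ^2: 84  114  144  174  204  234
  Δ^3: 30  30  30  30  30
  Δ^4: 0  0  0  0
  Δ^5: 0  0  0
  Δ^6: 0  0
  Δ^7: 0
The third differences are constant (30) and nonzero, while all higher differences vanish, so the minimal degree is 3.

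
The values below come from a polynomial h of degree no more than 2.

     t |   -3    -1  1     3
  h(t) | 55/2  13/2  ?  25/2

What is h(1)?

On equispaced nodes a degree-2 polynomial has vanishing third forward difference, so
  - h(-3) + 3·h(-1) - 3·h(1) + h(3) = 0.
Substituting the known values and solving for h(1):
  -3·h(1) = -9/2
  h(1) = 3/2.

3/2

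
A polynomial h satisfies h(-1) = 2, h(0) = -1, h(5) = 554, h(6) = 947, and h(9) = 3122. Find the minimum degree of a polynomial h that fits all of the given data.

Divided differences on the nodes -1, 0, 5, 6, 9:
  order 0: 2  -1  554  947  3122
  order 1: -3  111  393  725
  order 2: 19  47  83
  order 3: 4  4
  order 4: 0
The order-3 divided differences are all 4 (nonzero) and every higher order vanishes, so the data lies on a polynomial of degree exactly 3.

3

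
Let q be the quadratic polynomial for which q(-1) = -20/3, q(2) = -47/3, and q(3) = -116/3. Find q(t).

q(t) = -5t^2 + 2t + 1/3

Using the Lagrange interpolation formula with nodes -1, 2, 3:
  L_0(t) = (t - 2)(t - 3) / 12
  L_1(t) = (t + 1)(t - 3) / -3
  L_2(t) = (t + 1)(t - 2) / 4
Then q(t) = -20/3·L_0(t) - 47/3·L_1(t) - 116/3·L_2(t).
Expanding and collecting terms gives q(t) = -5t² + 2t + 1/3.
Check: q(3) = -116/3. ✓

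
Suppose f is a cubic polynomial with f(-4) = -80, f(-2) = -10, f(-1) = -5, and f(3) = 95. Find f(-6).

Using the Lagrange interpolation formula with nodes -4, -2, -1, 3:
  L_0(s) = (s + 2)(s + 1)(s - 3) / -42
  L_1(s) = (s + 4)(s + 1)(s - 3) / 10
  L_2(s) = (s + 4)(s + 2)(s - 3) / -12
  L_3(s) = (s + 4)(s + 2)(s + 1) / 140
Then f(s) = -80·L_0(s) - 10·L_1(s) - 5·L_2(s) + 95·L_3(s).
Expanding and collecting terms gives f(s) = 2s³ + 4s² + 3s - 4.
Evaluating at s = -6: f(-6) = -310.

-310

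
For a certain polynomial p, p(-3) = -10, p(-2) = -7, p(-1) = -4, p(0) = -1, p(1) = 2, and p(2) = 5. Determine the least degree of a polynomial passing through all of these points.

1

Forward differences of the values at u = -3, -2, -1, 0, 1, 2:
  p  : -10  -7  -4  -1  2  5
  Δ  : 3  3  3  3  3
  Δ^2: 0  0  0  0
  Δ^3: 0  0  0
  Δ^4: 0  0
  Δ^5: 0
The first differences are constant (3) and nonzero, while all higher differences vanish, so the minimal degree is 1.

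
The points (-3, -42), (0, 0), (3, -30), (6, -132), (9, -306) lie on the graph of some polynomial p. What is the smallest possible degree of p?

2

Forward differences of the values at t = -3, 0, 3, 6, 9:
  p  : -42  0  -30  -132  -306
  Δ  : 42  -30  -102  -174
  Δ^2: -72  -72  -72
  Δ^3: 0  0
  Δ^4: 0
The second differences are constant (-72) and nonzero, while all higher differences vanish, so the minimal degree is 2.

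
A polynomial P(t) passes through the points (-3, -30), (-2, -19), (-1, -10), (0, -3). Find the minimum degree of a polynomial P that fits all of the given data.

Forward differences of the values at t = -3, -2, -1, 0:
  P  : -30  -19  -10  -3
  Δ  : 11  9  7
  Δ^2: -2  -2
  Δ^3: 0
The second differences are constant (-2) and nonzero, while all higher differences vanish, so the minimal degree is 2.

2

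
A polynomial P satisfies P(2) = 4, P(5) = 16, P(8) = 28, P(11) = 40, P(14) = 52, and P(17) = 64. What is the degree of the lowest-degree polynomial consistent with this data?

Forward differences of the values at u = 2, 5, 8, 11, 14, 17:
  P  : 4  16  28  40  52  64
  Δ  : 12  12  12  12  12
  Δ^2: 0  0  0  0
  Δ^3: 0  0  0
  Δ^4: 0  0
  Δ^5: 0
The first differences are constant (12) and nonzero, while all higher differences vanish, so the minimal degree is 1.

1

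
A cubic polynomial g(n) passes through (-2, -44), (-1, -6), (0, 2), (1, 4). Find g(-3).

-136

Write g(n) = an^3 + bn^2 + cn + d. Substituting each data point gives a linear system:
  -8a + 4b - 2c + d = -44
  -a + b - c + d = -6
  d = 2
  a + b + c + d = 4
Solving the system yields a = 4, b = -3, c = 1, d = 2.
So g(n) = 4n^3 - 3n^2 + n + 2.
Then g(-3) = -136.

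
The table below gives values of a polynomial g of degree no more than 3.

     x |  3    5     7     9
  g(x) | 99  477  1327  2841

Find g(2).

27

Using the Lagrange interpolation formula with nodes 3, 5, 7, 9:
  L_0(x) = (x - 5)(x - 7)(x - 9) / -48
  L_1(x) = (x - 3)(x - 7)(x - 9) / 16
  L_2(x) = (x - 3)(x - 5)(x - 9) / -16
  L_3(x) = (x - 3)(x - 5)(x - 7) / 48
Then g(x) = 99·L_0(x) + 477·L_1(x) + 1327·L_2(x) + 2841·L_3(x).
Expanding and collecting terms gives g(x) = 4x^3 - x^2 + x - 3.
Evaluating at x = 2: g(2) = 27.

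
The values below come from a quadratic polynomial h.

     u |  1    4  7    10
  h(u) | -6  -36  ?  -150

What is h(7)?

-84

The 3 known points determine the degree-2 polynomial uniquely.
Write h(u) = au^2 + bu + c. Substituting each data point gives a linear system:
  a + b + c = -6
  16a + 4b + c = -36
  100a + 10b + c = -150
Solving the system yields a = -1, b = -5, c = 0.
So h(u) = -u^2 - 5u.
Then h(7) = -84.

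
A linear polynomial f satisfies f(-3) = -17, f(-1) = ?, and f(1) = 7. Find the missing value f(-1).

On equispaced nodes a degree-1 polynomial has vanishing second forward difference, so
  f(-3) - 2·f(-1) + f(1) = 0.
Substituting the known values and solving for f(-1):
  -2·f(-1) = 10
  f(-1) = -5.

-5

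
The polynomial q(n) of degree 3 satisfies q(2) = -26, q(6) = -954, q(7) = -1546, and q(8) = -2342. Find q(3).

-102

Using the Lagrange interpolation formula with nodes 2, 6, 7, 8:
  L_0(n) = (n - 6)(n - 7)(n - 8) / -120
  L_1(n) = (n - 2)(n - 7)(n - 8) / 8
  L_2(n) = (n - 2)(n - 6)(n - 8) / -5
  L_3(n) = (n - 2)(n - 6)(n - 7) / 12
Then q(n) = -26·L_0(n) - 954·L_1(n) - 1546·L_2(n) - 2342·L_3(n).
Expanding and collecting terms gives q(n) = -5n^3 + 3n^2 + 4n - 6.
Evaluating at n = 3: q(3) = -102.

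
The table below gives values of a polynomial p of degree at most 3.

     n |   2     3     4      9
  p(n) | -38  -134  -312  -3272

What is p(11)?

-5870

Write p(n) = an^3 + bn^2 + cn + d. Substituting each data point gives a linear system:
  8a + 4b + 2c + d = -38
  27a + 9b + 3c + d = -134
  64a + 16b + 4c + d = -312
  729a + 81b + 9c + d = -3272
Solving the system yields a = -4, b = -5, c = 5, d = 4.
So p(n) = -4n^3 - 5n^2 + 5n + 4.
Then p(11) = -5870.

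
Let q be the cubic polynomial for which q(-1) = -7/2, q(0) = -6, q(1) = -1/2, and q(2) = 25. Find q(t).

q(t) = 2t^3 + 4t^2 - (1/2)t - 6

Write q(t) = at^3 + bt^2 + ct + d. Substituting each data point gives a linear system:
  -a + b - c + d = -7/2
  d = -6
  a + b + c + d = -1/2
  8a + 4b + 2c + d = 25
Solving the system yields a = 2, b = 4, c = -1/2, d = -6.
So q(t) = 2t^3 + 4t^2 - (1/2)t - 6.
Check: q(0) = -6. ✓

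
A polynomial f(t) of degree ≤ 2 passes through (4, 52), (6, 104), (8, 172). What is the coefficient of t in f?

Write f(t) = at^2 + bt + c. Substituting each data point gives a linear system:
  16a + 4b + c = 52
  36a + 6b + c = 104
  64a + 8b + c = 172
Solving the system yields a = 2, b = 6, c = -4.
So f(t) = 2t^2 + 6t - 4.
The coefficient of t is 6.

6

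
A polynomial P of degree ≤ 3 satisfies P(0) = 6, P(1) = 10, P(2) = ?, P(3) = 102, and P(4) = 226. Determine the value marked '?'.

The 4 known points determine the degree-3 polynomial uniquely.
Write P(x) = ax^3 + bx^2 + cx + d. Substituting each data point gives a linear system:
  d = 6
  a + b + c + d = 10
  27a + 9b + 3c + d = 102
  64a + 16b + 4c + d = 226
Solving the system yields a = 3, b = 2, c = -1, d = 6.
So P(x) = 3x³ + 2x² - x + 6.
Then P(2) = 36.

36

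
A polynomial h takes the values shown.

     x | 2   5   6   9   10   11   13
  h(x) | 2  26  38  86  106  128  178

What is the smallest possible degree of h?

Divided differences on the nodes 2, 5, 6, 9, 10, 11, 13:
  order 0: 2  26  38  86  106  128  178
  order 1: 8  12  16  20  22  25
  order 2: 1  1  1  1  1
  order 3: 0  0  0  0
  order 4: 0  0  0
  order 5: 0  0
  order 6: 0
The order-2 divided differences are all 1 (nonzero) and every higher order vanishes, so the data lies on a polynomial of degree exactly 2.

2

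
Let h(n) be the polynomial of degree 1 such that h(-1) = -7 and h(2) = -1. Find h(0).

Using the Lagrange interpolation formula with nodes -1, 2:
  L_0(n) = (n - 2) / -3
  L_1(n) = (n + 1) / 3
Then h(n) = -7·L_0(n) - 1·L_1(n).
Expanding and collecting terms gives h(n) = 2n - 5.
Evaluating at n = 0: h(0) = -5.

-5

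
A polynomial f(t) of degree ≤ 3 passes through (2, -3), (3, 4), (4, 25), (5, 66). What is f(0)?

1

Using the Lagrange interpolation formula with nodes 2, 3, 4, 5:
  L_0(t) = (t - 3)(t - 4)(t - 5) / -6
  L_1(t) = (t - 2)(t - 4)(t - 5) / 2
  L_2(t) = (t - 2)(t - 3)(t - 5) / -2
  L_3(t) = (t - 2)(t - 3)(t - 4) / 6
Then f(t) = -3·L_0(t) + 4·L_1(t) + 25·L_2(t) + 66·L_3(t).
Expanding and collecting terms gives f(t) = t^3 - 2t^2 - 2t + 1.
Evaluating at t = 0: f(0) = 1.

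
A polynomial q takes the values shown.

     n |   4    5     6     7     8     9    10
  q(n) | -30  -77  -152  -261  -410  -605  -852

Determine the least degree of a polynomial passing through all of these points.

Forward differences of the values at n = 4, 5, 6, 7, 8, 9, 10:
  q  : -30  -77  -152  -261  -410  -605  -852
  Δ  : -47  -75  -109  -149  -195  -247
  Δ^2: -28  -34  -40  -46  -52
  Δ^3: -6  -6  -6  -6
  Δ^4: 0  0  0
  Δ^5: 0  0
  Δ^6: 0
The third differences are constant (-6) and nonzero, while all higher differences vanish, so the minimal degree is 3.

3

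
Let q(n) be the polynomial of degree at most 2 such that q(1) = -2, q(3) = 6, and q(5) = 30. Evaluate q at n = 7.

70

Using the Lagrange interpolation formula with nodes 1, 3, 5:
  L_0(n) = (n - 3)(n - 5) / 8
  L_1(n) = (n - 1)(n - 5) / -4
  L_2(n) = (n - 1)(n - 3) / 8
Then q(n) = -2·L_0(n) + 6·L_1(n) + 30·L_2(n).
Expanding and collecting terms gives q(n) = 2n² - 4n.
Evaluating at n = 7: q(7) = 70.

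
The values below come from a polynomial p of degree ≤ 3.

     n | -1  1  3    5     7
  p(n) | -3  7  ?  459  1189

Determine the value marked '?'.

The 4 known points determine the degree-3 polynomial uniquely.
Write p(n) = an^3 + bn^2 + cn + d. Substituting each data point gives a linear system:
  -a + b - c + d = -3
  a + b + c + d = 7
  125a + 25b + 5c + d = 459
  343a + 49b + 7c + d = 1189
Solving the system yields a = 3, b = 3, c = 2, d = -1.
So p(n) = 3n^3 + 3n^2 + 2n - 1.
Then p(3) = 113.

113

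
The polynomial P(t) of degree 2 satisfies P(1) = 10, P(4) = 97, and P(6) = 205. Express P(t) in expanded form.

Using the Lagrange interpolation formula with nodes 1, 4, 6:
  L_0(t) = (t - 4)(t - 6) / 15
  L_1(t) = (t - 1)(t - 6) / -6
  L_2(t) = (t - 1)(t - 4) / 10
Then P(t) = 10·L_0(t) + 97·L_1(t) + 205·L_2(t).
Expanding and collecting terms gives P(t) = 5t² + 4t + 1.
Check: P(1) = 10. ✓

P(t) = 5t^2 + 4t + 1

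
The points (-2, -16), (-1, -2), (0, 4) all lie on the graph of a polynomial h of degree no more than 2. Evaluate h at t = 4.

-52

Write h(t) = at^2 + bt + c. Substituting each data point gives a linear system:
  4a - 2b + c = -16
  a - b + c = -2
  c = 4
Solving the system yields a = -4, b = 2, c = 4.
So h(t) = -4t^2 + 2t + 4.
Then h(4) = -52.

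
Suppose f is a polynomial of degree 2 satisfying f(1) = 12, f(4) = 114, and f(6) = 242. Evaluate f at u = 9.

524

Write f(u) = au^2 + bu + c. Substituting each data point gives a linear system:
  a + b + c = 12
  16a + 4b + c = 114
  36a + 6b + c = 242
Solving the system yields a = 6, b = 4, c = 2.
So f(u) = 6u^2 + 4u + 2.
Then f(9) = 524.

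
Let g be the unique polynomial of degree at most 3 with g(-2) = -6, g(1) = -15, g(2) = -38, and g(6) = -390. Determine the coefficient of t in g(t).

Write g(t) = at^3 + bt^2 + ct + d. Substituting each data point gives a linear system:
  -8a + 4b - 2c + d = -6
  a + b + c + d = -15
  8a + 4b + 2c + d = -38
  216a + 36b + 6c + d = -390
Solving the system yields a = -1, b = -4, c = -4, d = -6.
So g(t) = -t³ - 4t² - 4t - 6.
The coefficient of t is -4.

-4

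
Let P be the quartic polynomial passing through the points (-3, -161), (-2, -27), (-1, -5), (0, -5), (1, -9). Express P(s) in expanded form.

Using the Lagrange interpolation formula with nodes -3, -2, -1, 0, 1:
  L_0(s) = (s + 2)(s + 1)s(s - 1) / 24
  L_1(s) = (s + 3)(s + 1)s(s - 1) / -6
  L_2(s) = (s + 3)(s + 2)s(s - 1) / 4
  L_3(s) = (s + 3)(s + 2)(s + 1)(s - 1) / -6
  L_4(s) = (s + 3)(s + 2)(s + 1)s / 24
Then P(s) = -161·L_0(s) - 27·L_1(s) - 5·L_2(s) - 5·L_3(s) - 9·L_4(s).
Expanding and collecting terms gives P(s) = -3s^4 - 3s^3 + s^2 + s - 5.
Check: P(-3) = -161. ✓

P(s) = -3s^4 - 3s^3 + s^2 + s - 5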